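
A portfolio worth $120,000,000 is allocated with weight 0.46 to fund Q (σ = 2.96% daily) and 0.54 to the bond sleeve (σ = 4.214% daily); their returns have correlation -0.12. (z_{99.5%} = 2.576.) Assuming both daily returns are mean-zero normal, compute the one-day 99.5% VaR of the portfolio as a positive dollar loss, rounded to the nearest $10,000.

σ_p² = 0.46²·2.96² + 0.54²·4.214² + 2·-0.12·0.46·0.54·2.96·4.214 = 6.2885 (%²).
σ_p = √6.2885 = 2.508%.
VaR = 2.576 × 2.508% = 6.461%; on $120,000,000 that is $7,753,200.

$7,750,000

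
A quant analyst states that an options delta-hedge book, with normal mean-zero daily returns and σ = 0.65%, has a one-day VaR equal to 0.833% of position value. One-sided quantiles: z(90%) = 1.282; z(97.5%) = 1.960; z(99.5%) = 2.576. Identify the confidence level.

Implied z = VaR/σ = 0.833 / 0.65 = 1.282.
This matches z(90%) = 1.282.

90%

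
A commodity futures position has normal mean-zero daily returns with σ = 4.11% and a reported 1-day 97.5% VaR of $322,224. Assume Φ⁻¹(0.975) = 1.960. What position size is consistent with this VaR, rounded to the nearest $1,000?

$4,000,000

VaR as a fraction of value: z·σ = 1.960 × 4.11% = 8.0556%.
Position = $322,224 / 0.080556 = $4,000,000.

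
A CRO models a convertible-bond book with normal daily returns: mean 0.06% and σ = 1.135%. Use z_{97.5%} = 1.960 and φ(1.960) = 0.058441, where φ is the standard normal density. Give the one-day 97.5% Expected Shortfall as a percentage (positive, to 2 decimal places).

Tail multiplier: φ(z)/(1−α) = 0.058441 / 0.025 = 2.338.
ES = −(0.06%) + 1.135% × 2.338 = 2.594%.

2.59%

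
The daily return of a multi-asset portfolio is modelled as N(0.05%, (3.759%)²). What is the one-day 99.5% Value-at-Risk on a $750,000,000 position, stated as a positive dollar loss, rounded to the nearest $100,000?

At 99.5% one-sided, z = 2.576.
VaR = −μ + z·σ = −(0.05%) + 2.576 × 3.759% = 9.633%.
On $750,000,000: 0.09633 × $750,000,000 = $72,247,500.

$72,200,000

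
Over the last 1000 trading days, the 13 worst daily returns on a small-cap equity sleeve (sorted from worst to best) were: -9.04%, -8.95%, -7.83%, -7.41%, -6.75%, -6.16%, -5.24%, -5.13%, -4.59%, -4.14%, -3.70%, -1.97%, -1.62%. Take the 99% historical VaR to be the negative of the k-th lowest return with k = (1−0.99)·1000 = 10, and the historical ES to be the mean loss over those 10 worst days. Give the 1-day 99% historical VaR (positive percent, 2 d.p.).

k = 10; the 10th lowest return is -4.14%, so VaR = 4.14%.

4.14%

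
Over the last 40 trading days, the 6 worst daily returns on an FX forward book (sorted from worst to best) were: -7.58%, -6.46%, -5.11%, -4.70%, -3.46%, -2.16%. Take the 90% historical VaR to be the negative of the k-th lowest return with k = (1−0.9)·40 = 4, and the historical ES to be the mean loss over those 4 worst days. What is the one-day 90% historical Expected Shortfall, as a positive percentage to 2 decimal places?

The 4 worst returns sum to -23.85%.
ES = −(-23.85%) / 4 = 5.9625% ≈ 5.96%.

5.96%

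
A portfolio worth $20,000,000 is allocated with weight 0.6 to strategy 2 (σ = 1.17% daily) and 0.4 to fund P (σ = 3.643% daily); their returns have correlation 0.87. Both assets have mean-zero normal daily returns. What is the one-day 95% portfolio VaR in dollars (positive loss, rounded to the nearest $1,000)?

$690,000

σ_p² = 0.6²·1.17² + 0.4²·3.643² + 2·0.87·0.6·0.4·1.17·3.643 = 4.3962 (%²).
σ_p = √4.3962 = 2.097%.
At 95%, z = 1.645.
VaR = 1.645 × 2.097% = 3.450%; on $20,000,000 that is $690,000.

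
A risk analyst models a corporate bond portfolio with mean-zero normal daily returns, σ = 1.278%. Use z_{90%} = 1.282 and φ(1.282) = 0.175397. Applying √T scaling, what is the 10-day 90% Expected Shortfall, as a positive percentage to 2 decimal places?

7.09%

σ_{10d} = 1.278% × √10 = 4.041%.
ES multiplier = φ(z)/(1−α) = 0.175397/0.1 = 1.754.
ES = 4.041% × 1.754 = 7.088%.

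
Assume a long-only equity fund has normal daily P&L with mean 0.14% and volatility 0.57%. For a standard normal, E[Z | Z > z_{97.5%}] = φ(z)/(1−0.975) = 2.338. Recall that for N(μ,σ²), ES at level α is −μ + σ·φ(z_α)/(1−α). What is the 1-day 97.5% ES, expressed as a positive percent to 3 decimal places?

ES = −(0.14%) + 0.57% × 2.338 = 1.193%.

1.193%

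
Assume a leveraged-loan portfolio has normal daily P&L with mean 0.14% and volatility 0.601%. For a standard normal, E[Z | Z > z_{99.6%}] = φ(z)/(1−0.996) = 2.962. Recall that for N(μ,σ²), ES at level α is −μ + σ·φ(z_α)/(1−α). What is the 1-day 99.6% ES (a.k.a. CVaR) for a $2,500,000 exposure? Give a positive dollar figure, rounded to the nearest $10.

ES = −(0.14%) + 0.601% × 2.962 = 1.640%.
On $2,500,000: 0.01640 × $2,500,000 = $41,000.

$41,000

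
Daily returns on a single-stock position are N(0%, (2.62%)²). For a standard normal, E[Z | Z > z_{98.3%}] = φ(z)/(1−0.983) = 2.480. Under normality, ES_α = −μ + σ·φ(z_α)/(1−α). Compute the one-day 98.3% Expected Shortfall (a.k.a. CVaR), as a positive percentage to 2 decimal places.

6.50%

ES = 2.62% × 2.480 = 6.498%.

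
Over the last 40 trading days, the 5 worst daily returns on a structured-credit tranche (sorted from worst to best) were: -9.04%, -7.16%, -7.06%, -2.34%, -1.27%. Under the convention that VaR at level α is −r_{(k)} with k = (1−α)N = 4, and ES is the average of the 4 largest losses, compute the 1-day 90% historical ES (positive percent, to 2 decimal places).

6.40%

The 4 worst returns sum to -25.60%.
ES = −(-25.60%) / 4 = 6.4% ≈ 6.40%.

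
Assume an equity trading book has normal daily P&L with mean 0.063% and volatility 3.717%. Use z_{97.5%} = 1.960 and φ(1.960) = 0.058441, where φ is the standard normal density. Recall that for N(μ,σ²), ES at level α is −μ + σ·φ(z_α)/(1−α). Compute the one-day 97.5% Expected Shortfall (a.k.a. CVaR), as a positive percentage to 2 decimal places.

Tail multiplier: φ(z)/(1−α) = 0.058441 / 0.025 = 2.338.
ES = −(0.063%) + 3.717% × 2.338 = 8.627%.

8.63%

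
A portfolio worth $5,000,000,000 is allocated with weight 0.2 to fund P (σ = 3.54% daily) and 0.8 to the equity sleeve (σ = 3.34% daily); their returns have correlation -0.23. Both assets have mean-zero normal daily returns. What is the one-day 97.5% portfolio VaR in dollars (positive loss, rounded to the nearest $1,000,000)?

$255,000,000

σ_p² = 0.2²·3.54² + 0.8²·3.34² + 2·-0.23·0.2·0.8·3.54·3.34 = 6.7706 (%²).
σ_p = √6.7706 = 2.602%.
At 97.5%, z = 1.960.
VaR = 1.960 × 2.602% = 5.100%; on $5,000,000,000 that is $255,000,000.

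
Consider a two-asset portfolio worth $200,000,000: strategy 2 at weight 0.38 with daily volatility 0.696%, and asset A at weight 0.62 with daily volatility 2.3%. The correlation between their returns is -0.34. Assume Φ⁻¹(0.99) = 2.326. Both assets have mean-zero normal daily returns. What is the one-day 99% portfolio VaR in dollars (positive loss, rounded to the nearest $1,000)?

$6,322,000

σ_p² = 0.38²·0.696² + 0.62²·2.3² + 2·-0.34·0.38·0.62·0.696·2.3 = 1.8470 (%²).
σ_p = √1.8470 = 1.359%.
VaR = 2.326 × 1.359% = 3.161%; on $200,000,000 that is $6,322,000.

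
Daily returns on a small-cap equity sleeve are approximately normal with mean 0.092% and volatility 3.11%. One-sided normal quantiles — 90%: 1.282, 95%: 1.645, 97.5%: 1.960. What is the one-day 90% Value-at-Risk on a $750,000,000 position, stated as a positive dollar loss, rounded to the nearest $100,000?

VaR = −μ + z·σ = −(0.092%) + 1.282 × 3.11% = 3.895%.
On $750,000,000: 0.03895 × $750,000,000 = $29,212,500.

$29,200,000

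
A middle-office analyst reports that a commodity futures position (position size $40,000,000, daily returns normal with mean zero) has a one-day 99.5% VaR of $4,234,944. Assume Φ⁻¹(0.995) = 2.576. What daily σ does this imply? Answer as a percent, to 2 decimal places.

4.11%

VaR as a fraction: $4,234,944 / $40,000,000 = 10.587%.
σ = VaR / z = 10.587% / 2.576 = 4.110%.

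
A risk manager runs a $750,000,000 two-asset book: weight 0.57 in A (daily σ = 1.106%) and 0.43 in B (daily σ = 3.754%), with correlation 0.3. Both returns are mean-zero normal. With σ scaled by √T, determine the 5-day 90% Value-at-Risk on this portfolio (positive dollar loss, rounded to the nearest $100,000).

σ_p = √(0.57²·1.106² + 0.43²·3.754² + 2·0.3·0.57·0.43·1.106·3.754) = 1.901%.
σ_{5d} = 1.901% × √5 = 4.251%.
z(90%) = 1.282.
VaR = 1.282 × 4.251% = 5.450%; on $750,000,000 that is $40,875,000.

$40,900,000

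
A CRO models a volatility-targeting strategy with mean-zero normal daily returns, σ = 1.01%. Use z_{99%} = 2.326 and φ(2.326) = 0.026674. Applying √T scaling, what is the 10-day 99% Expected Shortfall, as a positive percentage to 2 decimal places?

8.52%

σ_{10d} = 1.01% × √10 = 3.194%.
ES multiplier = φ(z)/(1−α) = 0.026674/0.01 = 2.667.
ES = 3.194% × 2.667 = 8.518%.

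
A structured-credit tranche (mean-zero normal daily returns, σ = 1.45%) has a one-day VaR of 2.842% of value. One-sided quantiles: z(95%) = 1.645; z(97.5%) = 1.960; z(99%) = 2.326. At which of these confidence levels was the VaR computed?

97.5%

Implied z = VaR/σ = 2.842 / 1.45 = 1.960.
This matches z(97.5%) = 1.960.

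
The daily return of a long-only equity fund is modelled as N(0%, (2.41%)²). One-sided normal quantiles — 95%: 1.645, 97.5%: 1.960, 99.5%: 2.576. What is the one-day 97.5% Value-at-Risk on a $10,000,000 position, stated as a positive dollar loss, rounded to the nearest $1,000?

$472,000

VaR = z·σ = 1.960 × 2.41% = 4.724%.
On $10,000,000: 0.04724 × $10,000,000 = $472,400.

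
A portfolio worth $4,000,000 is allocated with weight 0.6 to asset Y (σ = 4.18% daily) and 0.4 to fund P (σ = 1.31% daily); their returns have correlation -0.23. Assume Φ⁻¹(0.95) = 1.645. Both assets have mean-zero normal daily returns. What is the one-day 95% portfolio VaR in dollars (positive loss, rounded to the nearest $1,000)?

$161,000

σ_p² = 0.6²·4.18² + 0.4²·1.31² + 2·-0.23·0.6·0.4·4.18·1.31 = 5.9601 (%²).
σ_p = √5.9601 = 2.441%.
VaR = 1.645 × 2.441% = 4.015%; on $4,000,000 that is $160,600.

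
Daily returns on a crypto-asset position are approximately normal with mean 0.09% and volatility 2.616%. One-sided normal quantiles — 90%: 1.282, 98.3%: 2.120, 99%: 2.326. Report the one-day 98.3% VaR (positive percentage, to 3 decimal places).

5.456%

VaR = −μ + z·σ = −(0.09%) + 2.120 × 2.616% = 5.456%.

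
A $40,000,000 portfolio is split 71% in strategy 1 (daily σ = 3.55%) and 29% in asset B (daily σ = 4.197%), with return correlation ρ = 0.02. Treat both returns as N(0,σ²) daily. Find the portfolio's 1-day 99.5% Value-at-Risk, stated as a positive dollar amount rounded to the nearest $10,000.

$2,910,000

σ_p² = 0.71²·3.55² + 0.29²·4.197² + 2·0.02·0.71·0.29·3.55·4.197 = 7.9570 (%²).
σ_p = √7.9570 = 2.821%.
At 99.5%, z = 2.576.
VaR = 2.576 × 2.821% = 7.267%; on $40,000,000 that is $2,906,800.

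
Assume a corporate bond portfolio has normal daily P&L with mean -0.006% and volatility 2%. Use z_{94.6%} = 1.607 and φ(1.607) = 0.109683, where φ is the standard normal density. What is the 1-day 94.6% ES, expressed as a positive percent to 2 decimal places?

Tail multiplier: φ(z)/(1−α) = 0.109683 / 0.054 = 2.031.
ES = −(-0.006%) + 2% × 2.031 = 4.068%.

4.07%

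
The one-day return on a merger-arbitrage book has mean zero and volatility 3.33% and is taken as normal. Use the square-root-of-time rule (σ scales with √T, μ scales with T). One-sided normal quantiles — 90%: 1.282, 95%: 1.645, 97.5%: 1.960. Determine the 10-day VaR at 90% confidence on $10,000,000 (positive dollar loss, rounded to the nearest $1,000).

σ_{10d} = 3.33% × √10 = 10.530%.
VaR = 1.282 × 10.530% = 13.499%.
On $10,000,000: 0.13499 × $10,000,000 = $1,349,900.

$1,350,000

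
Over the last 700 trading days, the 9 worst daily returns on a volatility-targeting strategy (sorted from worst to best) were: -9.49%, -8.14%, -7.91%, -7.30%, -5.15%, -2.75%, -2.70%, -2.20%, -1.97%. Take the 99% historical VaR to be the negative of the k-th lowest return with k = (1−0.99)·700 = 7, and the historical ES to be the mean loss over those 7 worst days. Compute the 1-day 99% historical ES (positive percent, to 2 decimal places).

6.21%

The 7 worst returns sum to -43.44%.
ES = −(-43.44%) / 7 = 6.2057…% ≈ 6.21%.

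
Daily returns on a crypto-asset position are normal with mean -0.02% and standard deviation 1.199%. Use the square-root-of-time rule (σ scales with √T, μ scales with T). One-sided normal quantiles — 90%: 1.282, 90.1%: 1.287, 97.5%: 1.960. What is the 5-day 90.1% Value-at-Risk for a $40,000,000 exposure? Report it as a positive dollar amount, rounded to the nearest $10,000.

$1,420,000

σ_{5d} = 1.199% × √5 = 2.681%; μ_{5d} = 5 × -0.02% = -0.100%.
VaR = −(-0.100%) + 1.287 × 2.681% = 3.550%.
On $40,000,000: 0.03550 × $40,000,000 = $1,420,000.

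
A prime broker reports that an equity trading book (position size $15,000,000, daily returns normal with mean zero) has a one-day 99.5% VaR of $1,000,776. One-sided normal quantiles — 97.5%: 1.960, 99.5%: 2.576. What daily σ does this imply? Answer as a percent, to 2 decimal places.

VaR as a fraction: $1,000,776 / $15,000,000 = 6.672%.
σ = VaR / z = 6.672% / 2.576 = 2.590%.

2.59%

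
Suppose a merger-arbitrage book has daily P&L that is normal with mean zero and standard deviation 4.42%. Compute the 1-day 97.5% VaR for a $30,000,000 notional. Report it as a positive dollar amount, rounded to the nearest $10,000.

At 97.5% one-sided, z = 1.960.
VaR = z·σ = 1.960 × 4.42% = 8.663%.
On $30,000,000: 0.08663 × $30,000,000 = $2,598,900.

$2,600,000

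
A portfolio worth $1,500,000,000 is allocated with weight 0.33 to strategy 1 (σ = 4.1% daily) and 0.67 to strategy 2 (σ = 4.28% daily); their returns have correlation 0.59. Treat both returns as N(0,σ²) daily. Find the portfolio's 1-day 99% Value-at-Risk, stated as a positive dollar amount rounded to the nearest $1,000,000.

$133,000,000

σ_p² = 0.33²·4.1² + 0.67²·4.28² + 2·0.59·0.33·0.67·4.1·4.28 = 14.6320 (%²).
σ_p = √14.6320 = 3.825%.
At 99%, z = 2.326.
VaR = 2.326 × 3.825% = 8.897%; on $1,500,000,000 that is $133,455,000.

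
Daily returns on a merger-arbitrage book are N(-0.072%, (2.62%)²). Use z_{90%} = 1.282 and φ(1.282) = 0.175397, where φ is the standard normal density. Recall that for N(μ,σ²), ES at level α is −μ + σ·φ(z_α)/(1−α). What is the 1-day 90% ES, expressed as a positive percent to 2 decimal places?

Tail multiplier: φ(z)/(1−α) = 0.175397 / 0.1 = 1.754.
ES = −(-0.072%) + 2.62% × 1.754 = 4.667%.

4.67%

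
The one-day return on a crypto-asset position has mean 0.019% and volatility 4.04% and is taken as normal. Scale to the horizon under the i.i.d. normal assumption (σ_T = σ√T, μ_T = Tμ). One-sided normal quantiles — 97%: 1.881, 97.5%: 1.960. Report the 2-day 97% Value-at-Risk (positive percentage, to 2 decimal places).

10.71%

σ_{2d} = 4.04% × √2 = 5.713%; μ_{2d} = 2 × 0.019% = 0.038%.
VaR = −(0.038%) + 1.881 × 5.713% = 10.708%.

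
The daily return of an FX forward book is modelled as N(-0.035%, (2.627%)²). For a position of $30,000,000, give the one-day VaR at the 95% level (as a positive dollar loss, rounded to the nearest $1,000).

At 95% one-sided, z = 1.645.
VaR = −μ + z·σ = −(-0.035%) + 1.645 × 2.627% = 4.356%.
On $30,000,000: 0.04356 × $30,000,000 = $1,306,800.

$1,307,000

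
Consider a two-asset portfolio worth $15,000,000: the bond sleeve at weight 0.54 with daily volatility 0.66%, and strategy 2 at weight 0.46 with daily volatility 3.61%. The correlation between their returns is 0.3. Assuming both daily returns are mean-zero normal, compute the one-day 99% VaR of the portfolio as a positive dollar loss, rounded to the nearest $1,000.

σ_p² = 0.54²·0.66² + 0.46²·3.61² + 2·0.3·0.54·0.46·0.66·3.61 = 3.2397 (%²).
σ_p = √3.2397 = 1.800%.
At 99%, z = 2.326.
VaR = 2.326 × 1.800% = 4.187%; on $15,000,000 that is $628,050.

$628,000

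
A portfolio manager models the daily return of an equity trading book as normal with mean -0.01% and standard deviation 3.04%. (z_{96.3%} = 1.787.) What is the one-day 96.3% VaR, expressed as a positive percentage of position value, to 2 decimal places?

VaR = −μ + z·σ = −(-0.01%) + 1.787 × 3.04% = 5.442%.

5.44%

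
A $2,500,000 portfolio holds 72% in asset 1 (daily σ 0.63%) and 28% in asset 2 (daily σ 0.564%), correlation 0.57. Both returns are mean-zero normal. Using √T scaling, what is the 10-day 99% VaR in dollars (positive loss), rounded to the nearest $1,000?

$103,000

σ_p = √(0.72²·0.63² + 0.28²·0.564² + 2·0.57·0.72·0.28·0.63·0.564) = 0.559%.
σ_{10d} = 0.559% × √10 = 1.768%.
z(99%) = 2.326.
VaR = 2.326 × 1.768% = 4.112%; on $2,500,000 that is $102,800.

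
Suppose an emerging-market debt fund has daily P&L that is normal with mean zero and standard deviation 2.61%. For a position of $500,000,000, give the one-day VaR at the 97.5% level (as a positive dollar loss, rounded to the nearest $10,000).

At 97.5% one-sided, z = 1.960.
VaR = z·σ = 1.960 × 2.61% = 5.116%.
On $500,000,000: 0.05116 × $500,000,000 = $25,580,000.

$25,580,000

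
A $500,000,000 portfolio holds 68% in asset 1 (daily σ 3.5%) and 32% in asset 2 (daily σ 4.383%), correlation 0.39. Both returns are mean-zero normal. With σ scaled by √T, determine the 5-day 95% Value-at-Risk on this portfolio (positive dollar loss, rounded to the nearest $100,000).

σ_p = √(0.68²·3.5² + 0.32²·4.383² + 2·0.39·0.68·0.32·3.5·4.383) = 3.199%.
σ_{5d} = 3.199% × √5 = 7.153%.
z(95%) = 1.645.
VaR = 1.645 × 7.153% = 11.767%; on $500,000,000 that is $58,835,000.

$58,800,000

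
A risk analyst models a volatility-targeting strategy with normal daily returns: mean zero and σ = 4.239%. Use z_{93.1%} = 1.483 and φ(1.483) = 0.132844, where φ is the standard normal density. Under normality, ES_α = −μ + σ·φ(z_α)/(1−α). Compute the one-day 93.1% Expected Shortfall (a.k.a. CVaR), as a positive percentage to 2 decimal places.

Tail multiplier: φ(z)/(1−α) = 0.132844 / 0.069 = 1.925.
ES = 4.239% × 1.925 = 8.160%.

8.16%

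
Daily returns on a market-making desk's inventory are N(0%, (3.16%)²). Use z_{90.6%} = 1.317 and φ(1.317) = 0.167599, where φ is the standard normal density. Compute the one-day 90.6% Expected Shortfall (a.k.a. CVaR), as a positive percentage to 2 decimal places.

5.63%

Tail multiplier: φ(z)/(1−α) = 0.167599 / 0.094 = 1.783.
ES = 3.16% × 1.783 = 5.634%.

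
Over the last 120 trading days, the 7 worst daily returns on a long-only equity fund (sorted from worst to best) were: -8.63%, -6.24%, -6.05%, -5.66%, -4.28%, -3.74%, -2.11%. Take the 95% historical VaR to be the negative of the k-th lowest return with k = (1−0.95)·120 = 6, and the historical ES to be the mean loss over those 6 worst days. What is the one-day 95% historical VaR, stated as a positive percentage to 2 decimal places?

k = 6; the 6th lowest return is -3.74%, so VaR = 3.74%.

3.74%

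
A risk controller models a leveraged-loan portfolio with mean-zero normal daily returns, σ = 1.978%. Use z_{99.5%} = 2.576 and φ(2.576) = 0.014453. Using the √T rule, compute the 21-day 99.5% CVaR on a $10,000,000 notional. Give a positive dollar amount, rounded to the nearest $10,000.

σ_{21d} = 1.978% × √21 = 9.064%.
ES multiplier = φ(z)/(1−α) = 0.014453/0.005 = 2.891.
ES = 9.064% × 2.891 = 26.204%; on $10,000,000: $2,620,400.

$2,620,000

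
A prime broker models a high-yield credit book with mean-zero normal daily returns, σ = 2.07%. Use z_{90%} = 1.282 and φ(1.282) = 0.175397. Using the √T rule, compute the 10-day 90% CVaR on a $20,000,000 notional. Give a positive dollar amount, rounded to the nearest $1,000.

σ_{10d} = 2.07% × √10 = 6.546%.
ES multiplier = φ(z)/(1−α) = 0.175397/0.1 = 1.754.
ES = 6.546% × 1.754 = 11.482%; on $20,000,000: $2,296,400.

$2,296,000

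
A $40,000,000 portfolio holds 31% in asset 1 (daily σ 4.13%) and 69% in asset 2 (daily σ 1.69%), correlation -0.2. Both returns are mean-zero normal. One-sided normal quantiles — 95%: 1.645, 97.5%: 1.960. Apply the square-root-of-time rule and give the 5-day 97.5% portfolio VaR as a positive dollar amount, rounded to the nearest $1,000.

$2,717,000

σ_p = √(0.31²·4.13² + 0.69²·1.69² + 2·-0.2·0.31·0.69·4.13·1.69) = 1.550%.
σ_{5d} = 1.550% × √5 = 3.466%.
VaR = 1.960 × 3.466% = 6.793%; on $40,000,000 that is $2,717,200.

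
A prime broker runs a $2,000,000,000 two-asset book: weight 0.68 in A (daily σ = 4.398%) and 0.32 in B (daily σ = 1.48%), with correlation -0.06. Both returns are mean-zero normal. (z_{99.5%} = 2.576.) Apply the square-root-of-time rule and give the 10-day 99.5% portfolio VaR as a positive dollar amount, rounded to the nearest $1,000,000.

σ_p = √(0.68²·4.398² + 0.32²·1.48² + 2·-0.06·0.68·0.32·4.398·1.48) = 3.000%.
σ_{10d} = 3.000% × √10 = 9.487%.
VaR = 2.576 × 9.487% = 24.439%; on $2,000,000,000 that is $488,780,000.

$489,000,000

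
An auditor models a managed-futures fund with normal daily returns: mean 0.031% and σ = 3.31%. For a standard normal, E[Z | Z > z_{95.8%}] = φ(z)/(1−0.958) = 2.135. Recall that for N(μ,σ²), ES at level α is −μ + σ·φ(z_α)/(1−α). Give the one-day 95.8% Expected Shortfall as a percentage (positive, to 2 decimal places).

7.04%

ES = −(0.031%) + 3.31% × 2.135 = 7.036%.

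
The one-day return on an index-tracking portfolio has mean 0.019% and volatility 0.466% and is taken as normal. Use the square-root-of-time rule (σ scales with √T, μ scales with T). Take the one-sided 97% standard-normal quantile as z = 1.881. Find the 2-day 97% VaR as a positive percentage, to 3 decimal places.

σ_{2d} = 0.466% × √2 = 0.659%; μ_{2d} = 2 × 0.019% = 0.038%.
VaR = −(0.038%) + 1.881 × 0.659% = 1.202%.

1.202%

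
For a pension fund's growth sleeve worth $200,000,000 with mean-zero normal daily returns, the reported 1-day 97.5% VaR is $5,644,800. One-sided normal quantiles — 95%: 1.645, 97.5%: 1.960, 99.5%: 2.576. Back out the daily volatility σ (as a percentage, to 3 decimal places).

1.440%

VaR as a fraction: $5,644,800 / $200,000,000 = 2.822%.
σ = VaR / z = 2.822% / 1.960 = 1.440%.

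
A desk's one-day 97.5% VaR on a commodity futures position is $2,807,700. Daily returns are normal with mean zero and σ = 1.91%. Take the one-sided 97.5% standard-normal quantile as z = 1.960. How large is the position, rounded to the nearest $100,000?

VaR as a fraction of value: z·σ = 1.960 × 1.91% = 3.7436%.
Position = $2,807,700 / 0.037436 = $75,000,000.

$75,000,000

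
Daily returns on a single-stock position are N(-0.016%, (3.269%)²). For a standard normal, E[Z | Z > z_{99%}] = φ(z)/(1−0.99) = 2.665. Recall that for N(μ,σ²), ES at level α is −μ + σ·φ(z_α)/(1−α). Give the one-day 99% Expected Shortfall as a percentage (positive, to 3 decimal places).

8.728%

ES = −(-0.016%) + 3.269% × 2.665 = 8.728%.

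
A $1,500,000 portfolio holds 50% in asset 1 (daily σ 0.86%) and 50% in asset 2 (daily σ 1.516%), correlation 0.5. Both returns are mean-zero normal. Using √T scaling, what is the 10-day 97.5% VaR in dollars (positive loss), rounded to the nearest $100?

σ_p = √(0.5²·0.86² + 0.5²·1.516² + 2·0.5·0.5·0.5·0.86·1.516) = 1.042%.
σ_{10d} = 1.042% × √10 = 3.295%.
z(97.5%) = 1.960.
VaR = 1.960 × 3.295% = 6.458%; on $1,500,000 that is $96,870.

$96,900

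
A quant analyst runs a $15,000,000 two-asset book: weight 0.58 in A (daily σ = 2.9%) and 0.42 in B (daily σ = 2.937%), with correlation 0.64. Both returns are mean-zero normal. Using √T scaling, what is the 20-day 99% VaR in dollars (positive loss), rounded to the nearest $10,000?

σ_p = √(0.58²·2.9² + 0.42²·2.937² + 2·0.64·0.58·0.42·2.9·2.937) = 2.647%.
σ_{20d} = 2.647% × √20 = 11.838%.
z(99%) = 2.326.
VaR = 2.326 × 11.838% = 27.535%; on $15,000,000 that is $4,130,250.

$4,130,000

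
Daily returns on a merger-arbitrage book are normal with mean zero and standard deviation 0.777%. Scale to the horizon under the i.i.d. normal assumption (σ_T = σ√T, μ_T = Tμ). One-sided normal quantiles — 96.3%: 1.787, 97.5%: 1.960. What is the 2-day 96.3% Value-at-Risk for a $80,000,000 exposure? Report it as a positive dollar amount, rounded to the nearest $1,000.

$1,571,000

σ_{2d} = 0.777% × √2 = 1.099%.
VaR = 1.787 × 1.099% = 1.964%.
On $80,000,000: 0.01964 × $80,000,000 = $1,571,200.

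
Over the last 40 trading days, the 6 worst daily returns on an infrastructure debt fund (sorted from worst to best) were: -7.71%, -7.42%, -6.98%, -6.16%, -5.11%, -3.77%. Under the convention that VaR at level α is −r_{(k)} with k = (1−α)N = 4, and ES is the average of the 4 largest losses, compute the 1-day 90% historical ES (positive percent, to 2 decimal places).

The 4 worst returns sum to -28.27%.
ES = −(-28.27%) / 4 = 7.0675% ≈ 7.07%.

7.07%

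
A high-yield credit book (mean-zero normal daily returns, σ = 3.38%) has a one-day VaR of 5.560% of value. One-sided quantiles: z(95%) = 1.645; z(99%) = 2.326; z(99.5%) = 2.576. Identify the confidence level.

Implied z = VaR/σ = 5.560 / 3.38 = 1.645.
This matches z(95%) = 1.645.

95%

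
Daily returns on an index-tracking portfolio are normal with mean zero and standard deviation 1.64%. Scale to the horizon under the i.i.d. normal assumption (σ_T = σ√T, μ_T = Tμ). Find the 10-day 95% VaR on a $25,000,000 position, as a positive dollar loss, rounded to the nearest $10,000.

At 95%, z = 1.645.
σ_{10d} = 1.64% × √10 = 5.186%.
VaR = 1.645 × 5.186% = 8.531%.
On $25,000,000: 0.08531 × $25,000,000 = $2,132,750.

$2,130,000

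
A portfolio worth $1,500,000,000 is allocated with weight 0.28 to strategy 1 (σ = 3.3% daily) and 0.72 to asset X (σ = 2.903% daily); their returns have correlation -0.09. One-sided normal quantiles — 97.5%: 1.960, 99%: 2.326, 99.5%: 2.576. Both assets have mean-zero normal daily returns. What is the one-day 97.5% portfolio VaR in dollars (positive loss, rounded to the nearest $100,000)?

σ_p² = 0.28²·3.3² + 0.72²·2.903² + 2·-0.09·0.28·0.72·3.3·2.903 = 4.8749 (%²).
σ_p = √4.8749 = 2.208%.
VaR = 1.960 × 2.208% = 4.328%; on $1,500,000,000 that is $64,920,000.

$64,900,000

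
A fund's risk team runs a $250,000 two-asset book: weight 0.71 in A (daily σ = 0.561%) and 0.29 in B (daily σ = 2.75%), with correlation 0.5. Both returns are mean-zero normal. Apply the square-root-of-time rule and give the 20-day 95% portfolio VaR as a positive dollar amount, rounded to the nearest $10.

σ_p = √(0.71²·0.561² + 0.29²·2.75² + 2·0.5·0.71·0.29·0.561·2.75) = 1.055%.
σ_{20d} = 1.055% × √20 = 4.718%.
z(95%) = 1.645.
VaR = 1.645 × 4.718% = 7.761%; on $250,000 that is $19,402.

$19,400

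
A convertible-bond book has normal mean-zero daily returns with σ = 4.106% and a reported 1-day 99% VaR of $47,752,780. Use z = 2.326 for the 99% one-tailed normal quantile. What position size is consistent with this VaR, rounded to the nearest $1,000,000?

VaR as a fraction of value: z·σ = 2.326 × 4.106% = 9.55056%.
Position = $47,752,780 / 0.0955056 = $500,000,000.

$500,000,000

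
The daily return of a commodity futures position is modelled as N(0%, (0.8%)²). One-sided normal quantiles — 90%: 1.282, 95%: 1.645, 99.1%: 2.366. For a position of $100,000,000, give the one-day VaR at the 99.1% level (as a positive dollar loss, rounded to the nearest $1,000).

VaR = z·σ = 2.366 × 0.8% = 1.893%.
On $100,000,000: 0.01893 × $100,000,000 = $1,893,000.

$1,893,000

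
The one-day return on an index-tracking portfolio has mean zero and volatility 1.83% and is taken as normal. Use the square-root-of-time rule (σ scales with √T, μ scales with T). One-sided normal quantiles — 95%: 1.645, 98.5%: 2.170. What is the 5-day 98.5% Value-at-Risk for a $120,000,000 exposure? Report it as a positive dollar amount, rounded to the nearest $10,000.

σ_{5d} = 1.83% × √5 = 4.092%.
VaR = 2.170 × 4.092% = 8.880%.
On $120,000,000: 0.08880 × $120,000,000 = $10,656,000.

$10,660,000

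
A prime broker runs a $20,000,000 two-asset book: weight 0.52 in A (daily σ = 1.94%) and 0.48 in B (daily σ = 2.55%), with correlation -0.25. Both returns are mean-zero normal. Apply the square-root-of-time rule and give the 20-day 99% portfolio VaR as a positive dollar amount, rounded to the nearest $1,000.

σ_p = √(0.52²·1.94² + 0.48²·2.55² + 2·-0.25·0.52·0.48·1.94·2.55) = 1.378%.
σ_{20d} = 1.378% × √20 = 6.163%.
z(99%) = 2.326.
VaR = 2.326 × 6.163% = 14.335%; on $20,000,000 that is $2,867,000.

$2,867,000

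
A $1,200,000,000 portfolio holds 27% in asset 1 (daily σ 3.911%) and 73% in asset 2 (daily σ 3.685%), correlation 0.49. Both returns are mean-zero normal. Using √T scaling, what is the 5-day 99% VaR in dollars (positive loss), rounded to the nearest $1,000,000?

σ_p = √(0.27²·3.911² + 0.73²·3.685² + 2·0.49·0.27·0.73·3.911·3.685) = 3.337%.
σ_{5d} = 3.337% × √5 = 7.462%.
z(99%) = 2.326.
VaR = 2.326 × 7.462% = 17.357%; on $1,200,000,000 that is $208,284,000.

$208,000,000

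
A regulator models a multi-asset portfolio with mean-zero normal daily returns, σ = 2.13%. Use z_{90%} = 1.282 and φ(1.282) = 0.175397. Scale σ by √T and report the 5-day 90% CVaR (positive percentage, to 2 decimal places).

σ_{5d} = 2.13% × √5 = 4.763%.
ES multiplier = φ(z)/(1−α) = 0.175397/0.1 = 1.754.
ES = 4.763% × 1.754 = 8.354%.

8.35%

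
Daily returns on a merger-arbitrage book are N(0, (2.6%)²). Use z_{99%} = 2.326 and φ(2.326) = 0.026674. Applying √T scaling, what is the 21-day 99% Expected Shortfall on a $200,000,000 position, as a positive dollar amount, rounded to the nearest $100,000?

σ_{21d} = 2.6% × √21 = 11.915%.
ES multiplier = φ(z)/(1−α) = 0.026674/0.01 = 2.667.
ES = 11.915% × 2.667 = 31.777%; on $200,000,000: $63,554,000.

$63,600,000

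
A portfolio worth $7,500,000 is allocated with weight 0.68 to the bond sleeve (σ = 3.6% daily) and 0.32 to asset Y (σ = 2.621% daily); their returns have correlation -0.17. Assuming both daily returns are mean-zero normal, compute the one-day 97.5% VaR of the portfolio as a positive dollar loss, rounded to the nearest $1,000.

$360,000

σ_p² = 0.68²·3.6² + 0.32²·2.621² + 2·-0.17·0.68·0.32·3.6·2.621 = 5.9981 (%²).
σ_p = √5.9981 = 2.449%.
At 97.5%, z = 1.960.
VaR = 1.960 × 2.449% = 4.800%; on $7,500,000 that is $360,000.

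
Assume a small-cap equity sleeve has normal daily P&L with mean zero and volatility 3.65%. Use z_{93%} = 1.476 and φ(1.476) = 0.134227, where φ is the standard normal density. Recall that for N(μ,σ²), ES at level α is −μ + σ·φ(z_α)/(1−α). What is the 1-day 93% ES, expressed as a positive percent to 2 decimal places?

Tail multiplier: φ(z)/(1−α) = 0.134227 / 0.07 = 1.918.
ES = 3.65% × 1.918 = 7.001%.

7.00%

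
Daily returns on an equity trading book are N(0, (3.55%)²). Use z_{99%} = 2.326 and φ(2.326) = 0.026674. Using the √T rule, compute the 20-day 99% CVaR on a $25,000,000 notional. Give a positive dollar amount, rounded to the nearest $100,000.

$10,600,000

σ_{20d} = 3.55% × √20 = 15.876%.
ES multiplier = φ(z)/(1−α) = 0.026674/0.01 = 2.667.
ES = 15.876% × 2.667 = 42.341%; on $25,000,000: $10,585,250.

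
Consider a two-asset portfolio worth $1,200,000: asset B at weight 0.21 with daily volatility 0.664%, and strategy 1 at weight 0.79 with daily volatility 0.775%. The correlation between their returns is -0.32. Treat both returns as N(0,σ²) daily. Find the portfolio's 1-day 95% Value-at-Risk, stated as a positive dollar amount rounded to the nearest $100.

$11,500

σ_p² = 0.21²·0.664² + 0.79²·0.775² + 2·-0.32·0.21·0.79·0.664·0.775 = 0.3397 (%²).
σ_p = √0.3397 = 0.583%.
At 95%, z = 1.645.
VaR = 1.645 × 0.583% = 0.959%; on $1,200,000 that is $11,508.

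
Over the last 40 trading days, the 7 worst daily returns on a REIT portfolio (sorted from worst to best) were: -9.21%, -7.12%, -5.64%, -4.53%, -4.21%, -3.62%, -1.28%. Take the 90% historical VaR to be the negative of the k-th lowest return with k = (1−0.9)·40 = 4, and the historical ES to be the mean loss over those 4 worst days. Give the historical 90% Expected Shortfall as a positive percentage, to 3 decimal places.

The 4 worst returns sum to -26.50%.
ES = −(-26.50%) / 4 = 6.625%.

6.625%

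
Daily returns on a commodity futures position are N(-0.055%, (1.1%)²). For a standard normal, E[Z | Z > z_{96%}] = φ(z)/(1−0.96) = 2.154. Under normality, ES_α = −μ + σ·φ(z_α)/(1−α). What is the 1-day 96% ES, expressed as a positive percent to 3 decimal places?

ES = −(-0.055%) + 1.1% × 2.154 = 2.424%.

2.424%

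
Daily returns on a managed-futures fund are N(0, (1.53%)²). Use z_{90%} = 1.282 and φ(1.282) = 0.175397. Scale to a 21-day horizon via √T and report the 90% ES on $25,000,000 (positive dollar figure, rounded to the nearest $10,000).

σ_{21d} = 1.53% × √21 = 7.011%.
ES multiplier = φ(z)/(1−α) = 0.175397/0.1 = 1.754.
ES = 7.011% × 1.754 = 12.297%; on $25,000,000: $3,074,250.

$3,070,000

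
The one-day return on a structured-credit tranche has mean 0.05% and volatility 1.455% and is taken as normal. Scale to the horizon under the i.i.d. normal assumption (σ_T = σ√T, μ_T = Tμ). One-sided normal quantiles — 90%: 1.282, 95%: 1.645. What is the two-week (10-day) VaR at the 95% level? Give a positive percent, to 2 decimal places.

σ_{10d} = 1.455% × √10 = 4.601%; μ_{10d} = 10 × 0.05% = 0.500%.
VaR = −(0.500%) + 1.645 × 4.601% = 7.069%.

7.07%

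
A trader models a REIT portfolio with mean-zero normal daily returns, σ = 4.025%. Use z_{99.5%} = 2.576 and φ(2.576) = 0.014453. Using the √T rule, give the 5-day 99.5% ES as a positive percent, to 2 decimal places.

26.02%

σ_{5d} = 4.025% × √5 = 9.000%.
ES multiplier = φ(z)/(1−α) = 0.014453/0.005 = 2.891.
ES = 9.000% × 2.891 = 26.019%.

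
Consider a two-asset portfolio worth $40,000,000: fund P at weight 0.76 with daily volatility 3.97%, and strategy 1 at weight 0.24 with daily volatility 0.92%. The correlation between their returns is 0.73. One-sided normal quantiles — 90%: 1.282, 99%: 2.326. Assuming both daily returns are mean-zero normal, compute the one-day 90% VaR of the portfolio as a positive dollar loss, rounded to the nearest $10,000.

σ_p² = 0.76²·3.97² + 0.24²·0.92² + 2·0.73·0.76·0.24·3.97·0.92 = 10.1249 (%²).
σ_p = √10.1249 = 3.182%.
VaR = 1.282 × 3.182% = 4.079%; on $40,000,000 that is $1,631,600.

$1,630,000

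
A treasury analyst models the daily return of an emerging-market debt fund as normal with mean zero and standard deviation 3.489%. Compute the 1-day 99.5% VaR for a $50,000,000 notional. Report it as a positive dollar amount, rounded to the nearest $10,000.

At 99.5% one-sided, z = 2.576.
VaR = z·σ = 2.576 × 3.489% = 8.988%.
On $50,000,000: 0.08988 × $50,000,000 = $4,494,000.

$4,490,000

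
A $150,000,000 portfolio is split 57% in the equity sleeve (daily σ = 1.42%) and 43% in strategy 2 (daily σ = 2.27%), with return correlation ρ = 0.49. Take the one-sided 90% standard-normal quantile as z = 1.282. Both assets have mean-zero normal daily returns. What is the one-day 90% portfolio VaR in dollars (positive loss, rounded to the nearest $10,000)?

$2,970,000

σ_p² = 0.57²·1.42² + 0.43²·2.27² + 2·0.49·0.57·0.43·1.42·2.27 = 2.3822 (%²).
σ_p = √2.3822 = 1.543%.
VaR = 1.282 × 1.543% = 1.978%; on $150,000,000 that is $2,967,000.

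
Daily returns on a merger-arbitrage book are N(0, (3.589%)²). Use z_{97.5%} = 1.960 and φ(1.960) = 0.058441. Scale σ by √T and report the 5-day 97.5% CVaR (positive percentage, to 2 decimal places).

σ_{5d} = 3.589% × √5 = 8.025%.
ES multiplier = φ(z)/(1−α) = 0.058441/0.025 = 2.338.
ES = 8.025% × 2.338 = 18.762%.

18.76%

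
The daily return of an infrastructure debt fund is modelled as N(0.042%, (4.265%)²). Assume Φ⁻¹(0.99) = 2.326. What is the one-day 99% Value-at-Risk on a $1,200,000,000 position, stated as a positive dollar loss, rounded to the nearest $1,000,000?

$119,000,000

VaR = −μ + z·σ = −(0.042%) + 2.326 × 4.265% = 9.878%.
On $1,200,000,000: 0.09878 × $1,200,000,000 = $118,536,000.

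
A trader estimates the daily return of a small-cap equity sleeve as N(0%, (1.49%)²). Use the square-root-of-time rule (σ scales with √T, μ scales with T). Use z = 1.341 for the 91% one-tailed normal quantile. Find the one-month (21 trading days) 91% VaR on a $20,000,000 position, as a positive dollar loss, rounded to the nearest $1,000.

σ_{21d} = 1.49% × √21 = 6.828%.
VaR = 1.341 × 6.828% = 9.156%.
On $20,000,000: 0.09156 × $20,000,000 = $1,831,200.

$1,831,000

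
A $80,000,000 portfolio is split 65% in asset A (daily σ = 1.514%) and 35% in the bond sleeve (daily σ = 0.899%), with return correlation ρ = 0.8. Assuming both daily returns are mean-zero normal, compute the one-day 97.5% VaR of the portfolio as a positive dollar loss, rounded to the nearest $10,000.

$1,960,000

σ_p² = 0.65²·1.514² + 0.35²·0.899² + 2·0.8·0.65·0.35·1.514·0.899 = 1.5629 (%²).
σ_p = √1.5629 = 1.250%.
At 97.5%, z = 1.960.
VaR = 1.960 × 1.250% = 2.450%; on $80,000,000 that is $1,960,000.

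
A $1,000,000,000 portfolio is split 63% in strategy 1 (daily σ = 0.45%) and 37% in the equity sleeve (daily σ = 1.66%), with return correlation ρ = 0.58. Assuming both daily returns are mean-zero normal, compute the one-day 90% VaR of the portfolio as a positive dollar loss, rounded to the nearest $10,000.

$10,410,000

σ_p² = 0.63²·0.45² + 0.37²·1.66² + 2·0.58·0.63·0.37·0.45·1.66 = 0.6596 (%²).
σ_p = √0.6596 = 0.812%.
At 90%, z = 1.282.
VaR = 1.282 × 0.812% = 1.041%; on $1,000,000,000 that is $10,410,000.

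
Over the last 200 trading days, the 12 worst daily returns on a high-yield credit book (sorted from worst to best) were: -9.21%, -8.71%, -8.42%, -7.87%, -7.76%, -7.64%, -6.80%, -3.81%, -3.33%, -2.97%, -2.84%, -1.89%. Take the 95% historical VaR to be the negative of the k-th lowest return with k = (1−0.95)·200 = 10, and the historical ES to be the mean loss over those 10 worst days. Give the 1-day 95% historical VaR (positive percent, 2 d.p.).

2.97%

k = 10; the 10th lowest return is -2.97%, so VaR = 2.97%.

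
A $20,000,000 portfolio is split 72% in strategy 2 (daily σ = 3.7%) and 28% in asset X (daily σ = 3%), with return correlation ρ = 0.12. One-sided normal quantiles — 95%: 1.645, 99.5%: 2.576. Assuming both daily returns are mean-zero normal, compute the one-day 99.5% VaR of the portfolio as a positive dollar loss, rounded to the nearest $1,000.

$1,488,000

σ_p² = 0.72²·3.7² + 0.28²·3² + 2·0.12·0.72·0.28·3.7·3 = 8.3396 (%²).
σ_p = √8.3396 = 2.888%.
VaR = 2.576 × 2.888% = 7.439%; on $20,000,000 that is $1,487,800.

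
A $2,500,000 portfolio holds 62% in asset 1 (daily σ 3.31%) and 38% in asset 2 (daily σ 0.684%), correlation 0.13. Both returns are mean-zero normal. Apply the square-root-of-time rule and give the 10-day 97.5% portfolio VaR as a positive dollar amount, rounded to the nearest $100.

σ_p = √(0.62²·3.31² + 0.38²·0.684² + 2·0.13·0.62·0.38·3.31·0.684) = 2.102%.
σ_{10d} = 2.102% × √10 = 6.647%.
z(97.5%) = 1.960.
VaR = 1.960 × 6.647% = 13.028%; on $2,500,000 that is $325,700.

$325,700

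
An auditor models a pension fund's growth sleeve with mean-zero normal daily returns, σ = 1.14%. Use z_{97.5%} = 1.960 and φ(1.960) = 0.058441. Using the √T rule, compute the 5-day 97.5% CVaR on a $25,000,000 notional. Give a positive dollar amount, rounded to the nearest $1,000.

$1,490,000

σ_{5d} = 1.14% × √5 = 2.549%.
ES multiplier = φ(z)/(1−α) = 0.058441/0.025 = 2.338.
ES = 2.549% × 2.338 = 5.960%; on $25,000,000: $1,490,000.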